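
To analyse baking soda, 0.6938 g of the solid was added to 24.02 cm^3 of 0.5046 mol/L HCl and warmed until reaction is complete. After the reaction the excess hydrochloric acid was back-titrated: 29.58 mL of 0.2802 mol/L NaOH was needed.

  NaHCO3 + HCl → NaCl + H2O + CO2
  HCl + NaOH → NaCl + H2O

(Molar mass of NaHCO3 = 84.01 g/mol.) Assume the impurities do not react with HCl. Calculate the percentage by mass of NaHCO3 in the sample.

n(HCl) added = 0.02402 × 0.5046 = 0.01212 mol
n(NaOH) used in back-titration = 0.02958 × 0.2802 = 8.288 × 10^-3 mol
n(HCl) left over = 8.288 × 10^-3 mol (1:1 ratio)
n(HCl) consumed by analyte = 0.01212 − 8.288 × 10^-3 = 3.832 × 10^-3 mol
n(NaHCO3) = 3.832 × 10^-3 mol (1:1 ratio)
mass of NaHCO3 = 3.832 × 10^-3 × 84.01 = 0.3219 g
% NaHCO3 = 0.3219 / 0.6938 × 100 = 46.40 %

46.40 %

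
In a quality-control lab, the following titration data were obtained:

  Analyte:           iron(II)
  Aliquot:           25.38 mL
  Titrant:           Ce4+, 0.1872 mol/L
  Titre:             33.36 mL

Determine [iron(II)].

Ce^4+ + Fe^2+ → Ce^3+ + Fe^3+
n(Ce4+) = 0.03336 L × 0.1872 mol/L = 6.245 × 10^-3 mol
n(Fe2+) = 6.245 × 10^-3 mol (1:1 mole ratio)
[Fe2+] = 6.245 × 10^-3 mol / 0.02538 L = 0.2461 mol/L

0.2461 mol/L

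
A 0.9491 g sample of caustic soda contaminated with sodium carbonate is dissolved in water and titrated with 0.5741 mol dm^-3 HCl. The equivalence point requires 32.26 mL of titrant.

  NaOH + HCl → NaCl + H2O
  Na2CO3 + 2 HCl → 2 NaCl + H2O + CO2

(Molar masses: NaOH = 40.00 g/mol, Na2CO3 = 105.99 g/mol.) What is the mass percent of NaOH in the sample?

n(HCl) = 0.03226 × 0.5741 = 0.01852 mol
Let x = n(NaOH), y = n(Na2CO3).
Titrant: 1x + 2y = 0.01852;  mass: 40.00x + 105.99y = 0.9491
Solving, x = 2.493 × 10^-3 mol, y = 8.014 × 10^-3 mol
mass of NaOH = 2.493 × 10^-3 × 40.00 = 0.09971 g
% NaOH = 0.09971 / 0.9491 × 100 = 10.51 %

10.51 %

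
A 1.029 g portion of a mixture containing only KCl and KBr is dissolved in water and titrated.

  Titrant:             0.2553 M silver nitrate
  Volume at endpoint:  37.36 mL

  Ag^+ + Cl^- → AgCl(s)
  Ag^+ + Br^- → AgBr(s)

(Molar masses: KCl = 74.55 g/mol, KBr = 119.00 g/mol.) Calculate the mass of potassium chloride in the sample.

n(AgNO3) = 0.03736 × 0.2553 = 9.538 × 10^-3 mol
Let x = n(KCl), y = n(KBr).
Titrant: 1x + 1y = 9.538 × 10^-3;  mass: 74.55x + 119.00y = 1.029
Solving, x = 2.385 × 10^-3 mol, y = 7.153 × 10^-3 mol
mass of KCl = 2.385 × 10^-3 × 74.55 = 0.1778 g

0.1778 g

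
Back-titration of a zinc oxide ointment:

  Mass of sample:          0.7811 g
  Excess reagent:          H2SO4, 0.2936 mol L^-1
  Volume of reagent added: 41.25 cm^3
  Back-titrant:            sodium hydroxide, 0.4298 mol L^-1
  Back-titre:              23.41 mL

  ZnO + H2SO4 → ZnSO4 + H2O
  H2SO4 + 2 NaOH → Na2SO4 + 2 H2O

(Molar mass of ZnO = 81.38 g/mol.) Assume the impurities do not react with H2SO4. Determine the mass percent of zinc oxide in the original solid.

n(H2SO4) added = 0.04125 × 0.2936 = 0.01211 mol
n(NaOH) used in back-titration = 0.02341 × 0.4298 = 0.01006 mol
From the 1:2 ratio, n(H2SO4) left over = 1/2 × 0.01006 = 5.031 × 10^-3 mol
n(H2SO4) consumed by analyte = 0.01211 − 5.031 × 10^-3 = 7.080 × 10^-3 mol
n(ZnO) = 7.080 × 10^-3 mol (1:1 ratio)
mass of ZnO = 7.080 × 10^-3 × 81.38 = 0.5762 g
% ZnO = 0.5762 / 0.7811 × 100 = 73.77 %

73.77 %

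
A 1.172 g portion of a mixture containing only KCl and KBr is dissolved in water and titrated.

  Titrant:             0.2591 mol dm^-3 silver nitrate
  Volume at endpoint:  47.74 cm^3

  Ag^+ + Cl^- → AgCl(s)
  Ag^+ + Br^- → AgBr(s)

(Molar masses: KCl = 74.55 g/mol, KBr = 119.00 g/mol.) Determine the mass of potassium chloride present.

n(AgNO3) = 0.04774 × 0.2591 = 0.01237 mol
Let x = n(KCl), y = n(KBr).
Titrant: 1x + 1y = 0.01237;  mass: 74.55x + 119.00y = 1.172
Solving, x = 6.748 × 10^-3 mol, y = 5.621 × 10^-3 mol
mass of KCl = 6.748 × 10^-3 × 74.55 = 0.5031 g

0.5031 g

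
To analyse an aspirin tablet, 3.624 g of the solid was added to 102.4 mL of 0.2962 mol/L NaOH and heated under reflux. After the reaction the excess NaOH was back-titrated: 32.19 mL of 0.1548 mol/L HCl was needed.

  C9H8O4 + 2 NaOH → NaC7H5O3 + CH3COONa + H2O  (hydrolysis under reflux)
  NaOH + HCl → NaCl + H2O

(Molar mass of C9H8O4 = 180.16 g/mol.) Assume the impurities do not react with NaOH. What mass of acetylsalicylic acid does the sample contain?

n(NaOH) added = 0.1024 × 0.2962 = 0.03033 mol
n(HCl) used in back-titration = 0.03219 × 0.1548 = 4.983 × 10^-3 mol
n(NaOH) left over = 4.983 × 10^-3 mol (1:1 ratio)
n(NaOH) consumed by analyte = 0.03033 − 4.983 × 10^-3 = 0.02535 mol
From the 1:2 ratio, n(C9H8O4) = 1/2 × 0.02535 = 0.01267 mol
mass of C9H8O4 = 0.01267 × 180.16 = 2.283 g

2.283 g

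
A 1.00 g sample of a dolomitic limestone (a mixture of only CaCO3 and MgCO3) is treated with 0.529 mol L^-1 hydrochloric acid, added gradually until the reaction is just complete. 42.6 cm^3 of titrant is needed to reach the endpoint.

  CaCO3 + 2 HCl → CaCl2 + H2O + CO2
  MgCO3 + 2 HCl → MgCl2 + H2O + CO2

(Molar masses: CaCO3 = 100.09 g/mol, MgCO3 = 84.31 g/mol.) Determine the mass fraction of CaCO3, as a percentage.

31.7 %

n(HCl) = 0.0426 × 0.529 = 0.0225 mol
Let x = n(CaCO3), y = n(MgCO3).
Titrant: 2x + 2y = 0.0225;  mass: 100.09x + 84.31y = 1.00
Solving, x = 3.17 × 10^-3 mol, y = 8.10 × 10^-3 mol
mass of CaCO3 = 3.17 × 10^-3 × 100.09 = 0.317 g
% CaCO3 = 0.317 / 1.00 × 100 = 31.7 %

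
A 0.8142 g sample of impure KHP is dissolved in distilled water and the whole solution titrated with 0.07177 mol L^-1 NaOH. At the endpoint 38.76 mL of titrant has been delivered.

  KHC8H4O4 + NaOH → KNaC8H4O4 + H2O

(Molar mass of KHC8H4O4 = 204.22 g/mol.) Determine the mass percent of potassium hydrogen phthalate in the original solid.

n(NaOH) = 0.03876 L × 0.07177 mol/L = 2.782 × 10^-3 mol
n(KHC8H4O4) = 2.782 × 10^-3 mol (1:1 ratio)
mass of KHC8H4O4 = 2.782 × 10^-3 × 204.22 g/mol = 0.5681 g
% KHC8H4O4 = 0.5681 / 0.8142 × 100 = 69.77 %

69.77 %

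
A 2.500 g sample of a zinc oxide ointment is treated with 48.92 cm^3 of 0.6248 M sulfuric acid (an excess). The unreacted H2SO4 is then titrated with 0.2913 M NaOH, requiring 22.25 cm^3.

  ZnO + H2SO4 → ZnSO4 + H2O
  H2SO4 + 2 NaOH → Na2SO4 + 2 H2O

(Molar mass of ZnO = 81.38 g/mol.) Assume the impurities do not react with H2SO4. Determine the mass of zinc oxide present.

n(H2SO4) added = 0.04892 × 0.6248 = 0.03057 mol
n(NaOH) used in back-titration = 0.02225 × 0.2913 = 6.481 × 10^-3 mol
From the 1:2 ratio, n(H2SO4) left over = 1/2 × 6.481 × 10^-3 = 3.241 × 10^-3 mol
n(H2SO4) consumed by analyte = 0.03057 − 3.241 × 10^-3 = 0.02732 mol
n(ZnO) = 0.02732 mol (1:1 ratio)
mass of ZnO = 0.02732 × 81.38 = 2.224 g

2.224 g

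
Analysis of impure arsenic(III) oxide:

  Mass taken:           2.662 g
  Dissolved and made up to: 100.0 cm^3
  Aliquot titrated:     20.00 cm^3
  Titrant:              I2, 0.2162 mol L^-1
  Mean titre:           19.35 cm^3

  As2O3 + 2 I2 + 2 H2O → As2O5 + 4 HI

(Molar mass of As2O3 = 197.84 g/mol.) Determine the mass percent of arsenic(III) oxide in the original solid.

n(I2) per titration = 0.01935 × 0.2162 = 4.183 × 10^-3 mol
From the 1:2 ratio, n(As2O3) in each aliquot = 1/2 × 4.183 × 10^-3 = 2.092 × 10^-3 mol
n(As2O3) in the whole flask = 2.092 × 10^-3 × 100.0/20.00 = 0.01046 mol
mass of As2O3 = 0.01046 × 197.84 = 2.069 g
% As2O3 = 2.069 / 2.662 × 100 = 77.73 %

77.73 %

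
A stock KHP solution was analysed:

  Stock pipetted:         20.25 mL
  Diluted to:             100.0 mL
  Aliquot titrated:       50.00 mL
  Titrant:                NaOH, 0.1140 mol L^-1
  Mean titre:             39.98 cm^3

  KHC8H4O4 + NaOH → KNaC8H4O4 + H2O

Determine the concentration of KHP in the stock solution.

0.4501 mol/L

n(NaOH) = 0.03998 × 0.1140 = 4.558 × 10^-3 mol
n(KHC8H4O4) in the aliquot = 4.558 × 10^-3 mol (1:1 ratio)
[KHC8H4O4]_dilute = 4.558 × 10^-3 / 0.05000 = 0.09115 mol/L
Dilution factor = 100.0 / 20.25 = 4.938
[KHC8H4O4]_stock = 0.09115 × 4.938 = 0.4501 mol/L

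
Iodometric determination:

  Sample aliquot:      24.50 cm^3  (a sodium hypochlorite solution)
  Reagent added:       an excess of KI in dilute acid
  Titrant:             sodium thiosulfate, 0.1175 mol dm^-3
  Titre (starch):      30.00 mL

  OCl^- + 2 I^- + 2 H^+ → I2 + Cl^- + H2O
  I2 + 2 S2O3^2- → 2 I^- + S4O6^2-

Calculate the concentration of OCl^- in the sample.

n(S2O3^2-) = 0.03000 × 0.1175 = 3.525 × 10^-3 mol
n(I2) = n(S2O3^2-)/2 = 1.762 × 10^-3 mol
n(OCl^-) in the aliquot = 1.762 × 10^-3 mol (1:1 ratio)
[OCl^-] = 1.762 × 10^-3 / 0.02450 = 0.07194 mol/L

0.07194 mol/L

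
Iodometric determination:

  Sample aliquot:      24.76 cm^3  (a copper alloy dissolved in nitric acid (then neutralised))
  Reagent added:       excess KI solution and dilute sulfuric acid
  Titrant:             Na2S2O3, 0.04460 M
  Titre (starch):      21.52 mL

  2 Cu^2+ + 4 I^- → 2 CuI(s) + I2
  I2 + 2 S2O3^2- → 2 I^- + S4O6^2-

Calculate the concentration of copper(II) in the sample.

0.03876 M

n(S2O3^2-) = 0.02152 × 0.04460 = 9.598 × 10^-4 mol
n(I2) = n(S2O3^2-)/2 = 4.799 × 10^-4 mol
From the 2:1 ratio, n(Cu2+) in the aliquot = 2/1 × 4.799 × 10^-4 = 9.598 × 10^-4 mol
[Cu2+] = 9.598 × 10^-4 / 0.02476 = 0.03876 mol/L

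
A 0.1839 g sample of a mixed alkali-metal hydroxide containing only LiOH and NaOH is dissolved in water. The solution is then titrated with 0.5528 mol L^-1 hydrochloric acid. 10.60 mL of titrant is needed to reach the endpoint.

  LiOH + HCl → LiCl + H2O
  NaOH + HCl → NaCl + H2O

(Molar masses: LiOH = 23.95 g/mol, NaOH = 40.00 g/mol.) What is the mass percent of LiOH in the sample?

40.97 %

n(HCl) = 0.01060 × 0.5528 = 5.860 × 10^-3 mol
Let x = n(LiOH), y = n(NaOH).
Titrant: 1x + 1y = 5.860 × 10^-3;  mass: 23.95x + 40.00y = 0.1839
Solving, x = 3.146 × 10^-3 mol, y = 2.714 × 10^-3 mol
mass of LiOH = 3.146 × 10^-3 × 23.95 = 0.07534 g
% LiOH = 0.07534 / 0.1839 × 100 = 40.97 %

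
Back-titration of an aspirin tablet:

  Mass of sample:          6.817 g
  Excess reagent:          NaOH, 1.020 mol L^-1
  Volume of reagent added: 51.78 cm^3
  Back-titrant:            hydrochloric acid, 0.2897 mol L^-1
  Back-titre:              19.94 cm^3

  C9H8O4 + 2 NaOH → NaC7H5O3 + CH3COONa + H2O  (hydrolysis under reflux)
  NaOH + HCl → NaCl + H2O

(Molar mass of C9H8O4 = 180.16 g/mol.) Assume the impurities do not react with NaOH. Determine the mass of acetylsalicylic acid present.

4.237 g

n(NaOH) added = 0.05178 × 1.020 = 0.05282 mol
n(HCl) used in back-titration = 0.01994 × 0.2897 = 5.777 × 10^-3 mol
n(NaOH) left over = 5.777 × 10^-3 mol (1:1 ratio)
n(NaOH) consumed by analyte = 0.05282 − 5.777 × 10^-3 = 0.04704 mol
From the 1:2 ratio, n(C9H8O4) = 1/2 × 0.04704 = 0.02352 mol
mass of C9H8O4 = 0.02352 × 180.16 = 4.237 g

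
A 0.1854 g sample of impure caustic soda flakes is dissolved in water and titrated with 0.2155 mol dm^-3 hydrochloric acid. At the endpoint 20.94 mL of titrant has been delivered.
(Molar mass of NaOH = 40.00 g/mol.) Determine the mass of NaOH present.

NaOH + HCl → NaCl + H2O
n(HCl) = 0.02094 L × 0.2155 mol/L = 4.513 × 10^-3 mol
n(NaOH) = 4.513 × 10^-3 mol (1:1 ratio)
mass of NaOH = 4.513 × 10^-3 × 40.00 g/mol = 0.1805 g

0.1805 g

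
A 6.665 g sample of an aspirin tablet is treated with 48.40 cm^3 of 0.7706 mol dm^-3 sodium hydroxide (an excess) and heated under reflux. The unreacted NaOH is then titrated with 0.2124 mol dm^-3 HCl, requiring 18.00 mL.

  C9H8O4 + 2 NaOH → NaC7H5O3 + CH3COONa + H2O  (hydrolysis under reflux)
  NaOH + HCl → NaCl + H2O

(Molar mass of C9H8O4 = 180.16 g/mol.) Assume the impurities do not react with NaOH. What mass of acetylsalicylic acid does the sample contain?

n(NaOH) added = 0.04840 × 0.7706 = 0.03730 mol
n(HCl) used in back-titration = 0.01800 × 0.2124 = 3.823 × 10^-3 mol
n(NaOH) left over = 3.823 × 10^-3 mol (1:1 ratio)
n(NaOH) consumed by analyte = 0.03730 − 3.823 × 10^-3 = 0.03347 mol
From the 1:2 ratio, n(C9H8O4) = 1/2 × 0.03347 = 0.01674 mol
mass of C9H8O4 = 0.01674 × 180.16 = 3.015 g

3.015 g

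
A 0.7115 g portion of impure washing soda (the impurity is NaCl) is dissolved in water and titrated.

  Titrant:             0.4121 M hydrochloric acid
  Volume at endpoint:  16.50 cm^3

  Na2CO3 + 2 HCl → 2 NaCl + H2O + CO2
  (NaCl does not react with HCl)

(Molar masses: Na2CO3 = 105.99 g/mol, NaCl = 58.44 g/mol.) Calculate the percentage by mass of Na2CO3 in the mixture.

50.65 %

n(HCl) = 0.01650 × 0.4121 = 6.800 × 10^-3 mol
Let x = n(Na2CO3), y = n(NaCl).
Titrant: 2x = 6.800 × 10^-3;  mass: 105.99x + 58.44y = 0.7115
Solving, x = 3.400 × 10^-3 mol, y = 6.009 × 10^-3 mol
mass of Na2CO3 = 3.400 × 10^-3 × 105.99 = 0.3603 g
% Na2CO3 = 0.3603 / 0.7115 × 100 = 50.65 %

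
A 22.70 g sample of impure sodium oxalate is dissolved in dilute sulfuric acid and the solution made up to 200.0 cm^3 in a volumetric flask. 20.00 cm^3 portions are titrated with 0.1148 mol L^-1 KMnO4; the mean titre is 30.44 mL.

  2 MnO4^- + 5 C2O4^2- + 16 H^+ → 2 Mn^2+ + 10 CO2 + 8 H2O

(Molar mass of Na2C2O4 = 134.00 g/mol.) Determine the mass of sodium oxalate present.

11.71 g

n(KMnO4) per titration = 0.03044 × 0.1148 = 3.495 × 10^-3 mol
From the 5:2 ratio, n(Na2C2O4) in each aliquot = 5/2 × 3.495 × 10^-3 = 8.736 × 10^-3 mol
n(Na2C2O4) in the whole flask = 8.736 × 10^-3 × 200.0/20.00 = 0.08736 mol
mass of Na2C2O4 = 0.08736 × 134.00 = 11.71 g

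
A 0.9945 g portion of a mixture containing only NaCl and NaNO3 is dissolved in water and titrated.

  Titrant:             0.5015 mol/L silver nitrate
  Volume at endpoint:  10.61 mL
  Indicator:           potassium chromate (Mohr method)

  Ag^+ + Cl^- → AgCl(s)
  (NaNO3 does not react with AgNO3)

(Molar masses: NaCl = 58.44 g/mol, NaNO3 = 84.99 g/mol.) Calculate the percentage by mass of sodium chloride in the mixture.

n(AgNO3) = 0.01061 × 0.5015 = 5.321 × 10^-3 mol
Let x = n(NaCl), y = n(NaNO3).
Titrant: 1x = 5.321 × 10^-3;  mass: 58.44x + 84.99y = 0.9945
Solving, x = 5.321 × 10^-3 mol, y = 8.043 × 10^-3 mol
mass of NaCl = 5.321 × 10^-3 × 58.44 = 0.3110 g
% NaCl = 0.3110 / 0.9945 × 100 = 31.27 %

31.27 %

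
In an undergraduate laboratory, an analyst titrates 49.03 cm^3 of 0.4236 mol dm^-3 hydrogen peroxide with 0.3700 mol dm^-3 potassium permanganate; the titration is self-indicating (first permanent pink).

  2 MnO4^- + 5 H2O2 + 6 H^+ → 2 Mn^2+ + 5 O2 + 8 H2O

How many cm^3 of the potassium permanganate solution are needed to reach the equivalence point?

n(H2O2) = 0.04903 L × 0.4236 mol/L = 0.02077 mol
From the 2:5 stoichiometry, n(KMnO4) = 2/5 × 0.02077 = 8.308 × 10^-3 mol
V(KMnO4) = 8.308 × 10^-3 mol / 0.3700 mol/L = 0.02245 L = 22.45 mL

22.45 mL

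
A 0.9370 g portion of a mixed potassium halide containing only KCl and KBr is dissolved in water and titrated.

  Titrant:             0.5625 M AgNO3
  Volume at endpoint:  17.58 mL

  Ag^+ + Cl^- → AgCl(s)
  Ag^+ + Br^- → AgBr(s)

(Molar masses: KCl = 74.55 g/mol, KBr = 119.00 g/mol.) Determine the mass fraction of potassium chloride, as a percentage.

42.92 %

n(AgNO3) = 0.01758 × 0.5625 = 9.889 × 10^-3 mol
Let x = n(KCl), y = n(KBr).
Titrant: 1x + 1y = 9.889 × 10^-3;  mass: 74.55x + 119.00y = 0.9370
Solving, x = 5.394 × 10^-3 mol, y = 4.495 × 10^-3 mol
mass of KCl = 5.394 × 10^-3 × 74.55 = 0.4021 g
% KCl = 0.4021 / 0.9370 × 100 = 42.92 %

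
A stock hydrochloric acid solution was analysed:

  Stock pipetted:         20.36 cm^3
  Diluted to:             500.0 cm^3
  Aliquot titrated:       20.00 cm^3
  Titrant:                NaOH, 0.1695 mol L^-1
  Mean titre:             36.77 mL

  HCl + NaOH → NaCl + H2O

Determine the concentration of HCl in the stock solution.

7.653 mol/L

n(NaOH) = 0.03677 × 0.1695 = 6.233 × 10^-3 mol
n(HCl) in the aliquot = 6.233 × 10^-3 mol (1:1 ratio)
[HCl]_dilute = 6.233 × 10^-3 / 0.02000 = 0.3116 mol/L
Dilution factor = 500.0 / 20.36 = 24.56
[HCl]_stock = 0.3116 × 24.56 = 7.653 mol/L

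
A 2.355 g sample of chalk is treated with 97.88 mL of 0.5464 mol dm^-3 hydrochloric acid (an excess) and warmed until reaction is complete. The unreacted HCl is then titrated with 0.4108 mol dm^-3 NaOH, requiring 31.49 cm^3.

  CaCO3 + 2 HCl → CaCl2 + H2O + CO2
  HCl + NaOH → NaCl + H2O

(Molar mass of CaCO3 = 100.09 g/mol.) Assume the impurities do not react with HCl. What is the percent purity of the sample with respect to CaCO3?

n(HCl) added = 0.09788 × 0.5464 = 0.05348 mol
n(NaOH) used in back-titration = 0.03149 × 0.4108 = 0.01294 mol
n(HCl) left over = 0.01294 mol (1:1 ratio)
n(HCl) consumed by analyte = 0.05348 − 0.01294 = 0.04055 mol
From the 1:2 ratio, n(CaCO3) = 1/2 × 0.04055 = 0.02027 mol
mass of CaCO3 = 0.02027 × 100.09 = 2.029 g
% CaCO3 = 2.029 / 2.355 × 100 = 86.16 %

86.16 %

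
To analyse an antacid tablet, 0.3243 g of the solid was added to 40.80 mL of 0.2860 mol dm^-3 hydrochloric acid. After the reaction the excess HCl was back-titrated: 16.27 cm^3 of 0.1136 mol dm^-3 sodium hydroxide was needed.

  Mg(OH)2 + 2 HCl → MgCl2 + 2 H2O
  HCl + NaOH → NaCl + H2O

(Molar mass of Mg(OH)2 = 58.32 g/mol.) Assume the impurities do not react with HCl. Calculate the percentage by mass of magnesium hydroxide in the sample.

88.30 %

n(HCl) added = 0.04080 × 0.2860 = 0.01167 mol
n(NaOH) used in back-titration = 0.01627 × 0.1136 = 1.848 × 10^-3 mol
n(HCl) left over = 1.848 × 10^-3 mol (1:1 ratio)
n(HCl) consumed by analyte = 0.01167 − 1.848 × 10^-3 = 9.821 × 10^-3 mol
From the 1:2 ratio, n(Mg(OH)2) = 1/2 × 9.821 × 10^-3 = 4.910 × 10^-3 mol
mass of Mg(OH)2 = 4.910 × 10^-3 × 58.32 = 0.2864 g
% Mg(OH)2 = 0.2864 / 0.3243 × 100 = 88.30 %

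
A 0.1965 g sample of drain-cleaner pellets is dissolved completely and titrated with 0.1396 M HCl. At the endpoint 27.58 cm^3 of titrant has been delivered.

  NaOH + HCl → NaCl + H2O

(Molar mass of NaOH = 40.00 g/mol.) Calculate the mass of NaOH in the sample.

n(HCl) = 0.02758 L × 0.1396 mol/L = 3.850 × 10^-3 mol
n(NaOH) = 3.850 × 10^-3 mol (1:1 ratio)
mass of NaOH = 3.850 × 10^-3 × 40.00 g/mol = 0.1540 g

0.1540 g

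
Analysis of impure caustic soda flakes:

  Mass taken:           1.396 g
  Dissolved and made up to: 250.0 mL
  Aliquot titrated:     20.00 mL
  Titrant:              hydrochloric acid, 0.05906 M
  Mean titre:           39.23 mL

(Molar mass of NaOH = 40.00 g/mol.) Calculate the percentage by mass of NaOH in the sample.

NaOH + HCl → NaCl + H2O
n(HCl) per titration = 0.03923 × 0.05906 = 2.317 × 10^-3 mol
n(NaOH) in each aliquot = 2.317 × 10^-3 mol (1:1 ratio)
n(NaOH) in the whole flask = 2.317 × 10^-3 × 250.0/20.00 = 0.02896 mol
mass of NaOH = 0.02896 × 40.00 = 1.158 g
% NaOH = 1.158 / 1.396 × 100 = 82.98 %

82.98 %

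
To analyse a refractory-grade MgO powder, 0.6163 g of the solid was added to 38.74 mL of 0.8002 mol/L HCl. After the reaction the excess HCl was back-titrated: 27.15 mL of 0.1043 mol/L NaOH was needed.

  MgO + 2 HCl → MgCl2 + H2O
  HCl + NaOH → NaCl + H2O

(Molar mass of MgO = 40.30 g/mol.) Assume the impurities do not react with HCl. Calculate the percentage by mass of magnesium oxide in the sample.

n(HCl) added = 0.03874 × 0.8002 = 0.03100 mol
n(NaOH) used in back-titration = 0.02715 × 0.1043 = 2.832 × 10^-3 mol
n(HCl) left over = 2.832 × 10^-3 mol (1:1 ratio)
n(HCl) consumed by analyte = 0.03100 − 2.832 × 10^-3 = 0.02817 mol
From the 1:2 ratio, n(MgO) = 1/2 × 0.02817 = 0.01408 mol
mass of MgO = 0.01408 × 40.30 = 0.5676 g
% MgO = 0.5676 / 0.6163 × 100 = 92.10 %

92.10 %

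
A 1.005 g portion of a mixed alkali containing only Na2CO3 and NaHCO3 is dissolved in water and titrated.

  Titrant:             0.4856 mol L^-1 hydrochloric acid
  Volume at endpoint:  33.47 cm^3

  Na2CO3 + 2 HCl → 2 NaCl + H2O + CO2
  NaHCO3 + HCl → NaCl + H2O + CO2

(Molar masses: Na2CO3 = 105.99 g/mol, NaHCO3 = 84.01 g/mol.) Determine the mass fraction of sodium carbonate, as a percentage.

61.28 %

n(HCl) = 0.03347 × 0.4856 = 0.01625 mol
Let x = n(Na2CO3), y = n(NaHCO3).
Titrant: 2x + 1y = 0.01625;  mass: 105.99x + 84.01y = 1.005
Solving, x = 5.810 × 10^-3 mol, y = 4.632 × 10^-3 mol
mass of Na2CO3 = 5.810 × 10^-3 × 105.99 = 0.6158 g
% Na2CO3 = 0.6158 / 1.005 × 100 = 61.28 %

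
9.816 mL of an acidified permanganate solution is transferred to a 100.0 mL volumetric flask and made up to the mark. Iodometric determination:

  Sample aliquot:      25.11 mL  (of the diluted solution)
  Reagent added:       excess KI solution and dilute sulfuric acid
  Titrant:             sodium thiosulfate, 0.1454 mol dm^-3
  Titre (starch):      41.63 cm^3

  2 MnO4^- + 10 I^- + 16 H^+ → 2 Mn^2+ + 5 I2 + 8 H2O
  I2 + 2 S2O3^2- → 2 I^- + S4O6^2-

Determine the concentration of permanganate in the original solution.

n(S2O3^2-) = 0.04163 × 0.1454 = 6.053 × 10^-3 mol
n(I2) = n(S2O3^2-)/2 = 3.027 × 10^-3 mol
From the 2:5 ratio, n(MnO4^-) in the aliquot = 2/5 × 3.027 × 10^-3 = 1.211 × 10^-3 mol
[MnO4^-]_dilute = 1.211 × 10^-3 / 0.02511 = 0.04821 mol/L
[MnO4^-]_original = 0.04821 × 100.0/9.816 = 0.4912 mol/L

0.4912 mol/L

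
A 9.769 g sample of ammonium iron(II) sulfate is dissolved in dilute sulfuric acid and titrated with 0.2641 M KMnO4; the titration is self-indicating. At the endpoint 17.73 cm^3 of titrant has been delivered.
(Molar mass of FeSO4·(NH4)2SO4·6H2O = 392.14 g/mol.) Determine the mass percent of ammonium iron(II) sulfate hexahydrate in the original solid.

MnO4^- + 5 Fe^2+ + 8 H^+ → Mn^2+ + 5 Fe^3+ + 4 H2O
n(KMnO4) = 0.01773 L × 0.2641 mol/L = 4.682 × 10^-3 mol
From the 5:1 ratio, n(FeSO4·(NH4)2SO4·6H2O) = 5/1 × 4.682 × 10^-3 = 0.02341 mol
mass of FeSO4·(NH4)2SO4·6H2O = 0.02341 × 392.14 g/mol = 9.181 g
% FeSO4·(NH4)2SO4·6H2O = 9.181 / 9.769 × 100 = 93.98 %

93.98 %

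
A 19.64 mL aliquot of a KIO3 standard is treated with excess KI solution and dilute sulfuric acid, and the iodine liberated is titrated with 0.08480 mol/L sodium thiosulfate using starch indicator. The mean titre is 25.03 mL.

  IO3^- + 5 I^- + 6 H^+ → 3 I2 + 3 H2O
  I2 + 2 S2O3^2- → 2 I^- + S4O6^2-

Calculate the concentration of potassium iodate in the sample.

n(S2O3^2-) = 0.02503 × 0.08480 = 2.123 × 10^-3 mol
n(I2) = n(S2O3^2-)/2 = 1.061 × 10^-3 mol
From the 1:3 ratio, n(IO3^-) in the aliquot = 1/3 × 1.061 × 10^-3 = 3.538 × 10^-4 mol
[IO3^-] = 3.538 × 10^-4 / 0.01964 = 0.01801 mol/L

0.01801 mol/L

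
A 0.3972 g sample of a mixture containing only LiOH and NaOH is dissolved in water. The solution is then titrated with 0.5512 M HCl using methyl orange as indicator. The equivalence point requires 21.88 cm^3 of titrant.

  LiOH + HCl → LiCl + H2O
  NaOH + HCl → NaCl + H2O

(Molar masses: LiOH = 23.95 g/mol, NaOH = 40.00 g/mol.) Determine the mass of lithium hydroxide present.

n(HCl) = 0.02188 × 0.5512 = 0.01206 mol
Let x = n(LiOH), y = n(NaOH).
Titrant: 1x + 1y = 0.01206;  mass: 23.95x + 40.00y = 0.3972
Solving, x = 5.309 × 10^-3 mol, y = 6.751 × 10^-3 mol
mass of LiOH = 5.309 × 10^-3 × 23.95 = 0.1272 g

0.1272 g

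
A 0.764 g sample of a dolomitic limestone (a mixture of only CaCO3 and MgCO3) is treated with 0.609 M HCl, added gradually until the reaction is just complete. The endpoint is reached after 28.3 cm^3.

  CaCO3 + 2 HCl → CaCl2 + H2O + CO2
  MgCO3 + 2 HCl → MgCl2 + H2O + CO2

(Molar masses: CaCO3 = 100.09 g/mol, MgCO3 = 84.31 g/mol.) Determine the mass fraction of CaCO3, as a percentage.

n(HCl) = 0.0283 × 0.609 = 0.0172 mol
Let x = n(CaCO3), y = n(MgCO3).
Titrant: 2x + 2y = 0.0172;  mass: 100.09x + 84.31y = 0.764
Solving, x = 2.37 × 10^-3 mol, y = 6.24 × 10^-3 mol
mass of CaCO3 = 2.37 × 10^-3 × 100.09 = 0.238 g
% CaCO3 = 0.238 / 0.764 × 100 = 31.1 %

31.1 %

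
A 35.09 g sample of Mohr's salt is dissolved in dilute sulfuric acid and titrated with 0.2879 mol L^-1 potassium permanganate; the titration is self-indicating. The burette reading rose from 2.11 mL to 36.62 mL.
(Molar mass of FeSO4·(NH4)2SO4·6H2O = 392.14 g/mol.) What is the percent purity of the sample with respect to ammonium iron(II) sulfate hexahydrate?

MnO4^- + 5 Fe^2+ + 8 H^+ → Mn^2+ + 5 Fe^3+ + 4 H2O
n(KMnO4) = 0.03451 L × 0.2879 mol/L = 9.935 × 10^-3 mol
From the 5:1 ratio, n(FeSO4·(NH4)2SO4·6H2O) = 5/1 × 9.935 × 10^-3 = 0.04968 mol
mass of FeSO4·(NH4)2SO4·6H2O = 0.04968 × 392.14 g/mol = 19.48 g
% FeSO4·(NH4)2SO4·6H2O = 19.48 / 35.09 × 100 = 55.52 %

55.52 %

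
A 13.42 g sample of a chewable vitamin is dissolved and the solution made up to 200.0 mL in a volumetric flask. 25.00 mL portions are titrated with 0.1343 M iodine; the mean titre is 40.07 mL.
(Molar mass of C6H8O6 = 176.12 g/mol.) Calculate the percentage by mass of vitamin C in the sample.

C6H8O6 + I2 → C6H6O6 + 2 HI
n(I2) per titration = 0.04007 × 0.1343 = 5.381 × 10^-3 mol
n(C6H8O6) in each aliquot = 5.381 × 10^-3 mol (1:1 ratio)
n(C6H8O6) in the whole flask = 5.381 × 10^-3 × 200.0/25.00 = 0.04305 mol
mass of C6H8O6 = 0.04305 × 176.12 = 7.582 g
% C6H8O6 = 7.582 / 13.42 × 100 = 56.50 %

56.50 %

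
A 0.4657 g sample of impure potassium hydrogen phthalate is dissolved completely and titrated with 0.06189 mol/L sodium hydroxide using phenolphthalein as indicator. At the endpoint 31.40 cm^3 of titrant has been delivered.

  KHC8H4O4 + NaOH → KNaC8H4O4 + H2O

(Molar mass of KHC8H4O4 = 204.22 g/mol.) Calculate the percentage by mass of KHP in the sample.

85.22 %

n(NaOH) = 0.03140 L × 0.06189 mol/L = 1.943 × 10^-3 mol
n(KHC8H4O4) = 1.943 × 10^-3 mol (1:1 ratio)
mass of KHC8H4O4 = 1.943 × 10^-3 × 204.22 g/mol = 0.3969 g
% KHC8H4O4 = 0.3969 / 0.4657 × 100 = 85.22 %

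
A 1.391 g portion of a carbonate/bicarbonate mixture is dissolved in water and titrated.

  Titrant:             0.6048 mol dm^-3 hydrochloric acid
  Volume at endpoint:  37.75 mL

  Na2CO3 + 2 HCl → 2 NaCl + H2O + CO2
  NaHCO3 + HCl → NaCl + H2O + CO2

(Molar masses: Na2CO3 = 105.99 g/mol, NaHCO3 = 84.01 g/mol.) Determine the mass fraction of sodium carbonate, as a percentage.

n(HCl) = 0.03775 × 0.6048 = 0.02283 mol
Let x = n(Na2CO3), y = n(NaHCO3).
Titrant: 2x + 1y = 0.02283;  mass: 105.99x + 84.01y = 1.391
Solving, x = 8.497 × 10^-3 mol, y = 5.838 × 10^-3 mol
mass of Na2CO3 = 8.497 × 10^-3 × 105.99 = 0.9006 g
% Na2CO3 = 0.9006 / 1.391 × 100 = 64.74 %

64.74 %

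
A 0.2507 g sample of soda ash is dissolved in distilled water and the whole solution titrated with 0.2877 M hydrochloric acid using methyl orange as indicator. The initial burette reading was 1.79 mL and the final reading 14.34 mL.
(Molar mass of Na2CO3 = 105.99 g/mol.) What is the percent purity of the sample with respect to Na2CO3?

Na2CO3 + 2 HCl → 2 NaCl + H2O + CO2
n(HCl) = 0.01255 L × 0.2877 mol/L = 3.611 × 10^-3 mol
From the 1:2 ratio, n(Na2CO3) = 1/2 × 3.611 × 10^-3 = 1.805 × 10^-3 mol
mass of Na2CO3 = 1.805 × 10^-3 × 105.99 g/mol = 0.1913 g
% Na2CO3 = 0.1913 / 0.2507 × 100 = 76.32 %

76.32 %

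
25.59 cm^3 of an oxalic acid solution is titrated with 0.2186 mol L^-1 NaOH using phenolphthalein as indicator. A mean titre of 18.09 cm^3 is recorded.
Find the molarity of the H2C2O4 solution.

0.07727 mol/L

H2C2O4 + 2 NaOH → Na2C2O4 + 2 H2O
n(NaOH) = 0.01809 L × 0.2186 mol/L = 3.954 × 10^-3 mol
From the 1:2 mole ratio, n(H2C2O4) = 1/2 × 3.954 × 10^-3 = 1.977 × 10^-3 mol
[H2C2O4] = 1.977 × 10^-3 mol / 0.02559 L = 0.07727 mol/L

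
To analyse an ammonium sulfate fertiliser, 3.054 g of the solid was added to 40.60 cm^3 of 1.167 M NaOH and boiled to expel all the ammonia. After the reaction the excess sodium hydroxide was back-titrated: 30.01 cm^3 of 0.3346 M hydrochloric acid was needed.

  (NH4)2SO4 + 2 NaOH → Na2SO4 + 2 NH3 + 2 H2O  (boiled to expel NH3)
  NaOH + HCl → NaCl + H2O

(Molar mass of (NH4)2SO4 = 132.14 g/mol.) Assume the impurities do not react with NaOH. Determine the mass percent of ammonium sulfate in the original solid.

80.78 %

n(NaOH) added = 0.04060 × 1.167 = 0.04738 mol
n(HCl) used in back-titration = 0.03001 × 0.3346 = 0.01004 mol
n(NaOH) left over = 0.01004 mol (1:1 ratio)
n(NaOH) consumed by analyte = 0.04738 − 0.01004 = 0.03734 mol
From the 1:2 ratio, n((NH4)2SO4) = 1/2 × 0.03734 = 0.01867 mol
mass of (NH4)2SO4 = 0.01867 × 132.14 = 2.467 g
% (NH4)2SO4 = 2.467 / 3.054 × 100 = 80.78 %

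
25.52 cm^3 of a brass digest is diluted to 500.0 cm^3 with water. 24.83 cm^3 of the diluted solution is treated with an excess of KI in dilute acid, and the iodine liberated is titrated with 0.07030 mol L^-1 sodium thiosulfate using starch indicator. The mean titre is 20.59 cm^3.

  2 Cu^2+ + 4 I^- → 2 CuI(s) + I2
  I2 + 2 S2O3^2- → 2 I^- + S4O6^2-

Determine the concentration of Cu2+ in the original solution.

n(S2O3^2-) = 0.02059 × 0.07030 = 1.447 × 10^-3 mol
n(I2) = n(S2O3^2-)/2 = 7.237 × 10^-4 mol
From the 2:1 ratio, n(Cu2+) in the aliquot = 2/1 × 7.237 × 10^-4 = 1.447 × 10^-3 mol
[Cu2+]_dilute = 1.447 × 10^-3 / 0.02483 = 0.05830 mol/L
[Cu2+]_original = 0.05830 × 500.0/25.52 = 1.142 mol/L

1.142 mol/L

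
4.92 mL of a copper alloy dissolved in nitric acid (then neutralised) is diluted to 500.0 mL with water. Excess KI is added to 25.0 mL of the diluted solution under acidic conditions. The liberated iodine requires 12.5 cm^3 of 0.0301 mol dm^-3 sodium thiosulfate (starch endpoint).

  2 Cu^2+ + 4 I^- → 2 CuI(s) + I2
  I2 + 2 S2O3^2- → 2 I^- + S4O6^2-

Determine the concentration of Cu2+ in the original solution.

n(S2O3^2-) = 0.0125 × 0.0301 = 3.76 × 10^-4 mol
n(I2) = n(S2O3^2-)/2 = 1.88 × 10^-4 mol
From the 2:1 ratio, n(Cu2+) in the aliquot = 2/1 × 1.88 × 10^-4 = 3.76 × 10^-4 mol
[Cu2+]_dilute = 3.76 × 10^-4 / 0.0250 = 0.0150 mol/L
[Cu2+]_original = 0.0150 × 500.0/4.92 = 1.53 mol/L

1.53 mol/L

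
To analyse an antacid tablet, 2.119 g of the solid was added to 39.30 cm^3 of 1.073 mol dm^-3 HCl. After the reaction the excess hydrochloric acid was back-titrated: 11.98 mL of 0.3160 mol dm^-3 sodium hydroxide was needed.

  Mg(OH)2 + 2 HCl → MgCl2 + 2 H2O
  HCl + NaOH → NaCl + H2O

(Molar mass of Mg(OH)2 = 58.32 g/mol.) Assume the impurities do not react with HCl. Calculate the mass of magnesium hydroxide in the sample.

1.119 g

n(HCl) added = 0.03930 × 1.073 = 0.04217 mol
n(NaOH) used in back-titration = 0.01198 × 0.3160 = 3.786 × 10^-3 mol
n(HCl) left over = 3.786 × 10^-3 mol (1:1 ratio)
n(HCl) consumed by analyte = 0.04217 − 3.786 × 10^-3 = 0.03838 mol
From the 1:2 ratio, n(Mg(OH)2) = 1/2 × 0.03838 = 0.01919 mol
mass of Mg(OH)2 = 0.01919 × 58.32 = 1.119 g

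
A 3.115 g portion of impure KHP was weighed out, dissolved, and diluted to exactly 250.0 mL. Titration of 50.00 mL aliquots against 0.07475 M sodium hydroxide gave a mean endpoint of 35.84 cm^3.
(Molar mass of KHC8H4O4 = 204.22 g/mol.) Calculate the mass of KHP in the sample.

2.736 g

KHC8H4O4 + NaOH → KNaC8H4O4 + H2O
n(NaOH) per titration = 0.03584 × 0.07475 = 2.679 × 10^-3 mol
n(KHC8H4O4) in each aliquot = 2.679 × 10^-3 mol (1:1 ratio)
n(KHC8H4O4) in the whole flask = 2.679 × 10^-3 × 250.0/50.00 = 0.01340 mol
mass of KHC8H4O4 = 0.01340 × 204.22 = 2.736 g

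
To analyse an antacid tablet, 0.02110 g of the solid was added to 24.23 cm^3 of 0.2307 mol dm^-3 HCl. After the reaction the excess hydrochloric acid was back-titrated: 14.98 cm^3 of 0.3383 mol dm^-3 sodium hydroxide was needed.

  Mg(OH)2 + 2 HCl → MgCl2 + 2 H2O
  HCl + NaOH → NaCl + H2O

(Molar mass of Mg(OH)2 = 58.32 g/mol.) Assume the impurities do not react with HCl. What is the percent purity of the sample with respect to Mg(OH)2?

n(HCl) added = 0.02423 × 0.2307 = 5.590 × 10^-3 mol
n(NaOH) used in back-titration = 0.01498 × 0.3383 = 5.068 × 10^-3 mol
n(HCl) left over = 5.068 × 10^-3 mol (1:1 ratio)
n(HCl) consumed by analyte = 5.590 × 10^-3 − 5.068 × 10^-3 = 5.221 × 10^-4 mol
From the 1:2 ratio, n(Mg(OH)2) = 1/2 × 5.221 × 10^-4 = 2.611 × 10^-4 mol
mass of Mg(OH)2 = 2.611 × 10^-4 × 58.32 = 0.01523 g
% Mg(OH)2 = 0.01523 / 0.02110 × 100 = 72.16 %

72.16 %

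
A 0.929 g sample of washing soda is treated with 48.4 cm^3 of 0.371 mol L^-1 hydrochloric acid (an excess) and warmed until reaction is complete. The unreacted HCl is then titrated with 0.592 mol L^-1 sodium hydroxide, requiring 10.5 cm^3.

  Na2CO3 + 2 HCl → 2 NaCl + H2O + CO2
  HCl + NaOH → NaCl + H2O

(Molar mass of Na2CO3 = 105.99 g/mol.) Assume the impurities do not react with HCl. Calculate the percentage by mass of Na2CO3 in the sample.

n(HCl) added = 0.0484 × 0.371 = 0.0180 mol
n(NaOH) used in back-titration = 0.0105 × 0.592 = 6.22 × 10^-3 mol
n(HCl) left over = 6.22 × 10^-3 mol (1:1 ratio)
n(HCl) consumed by analyte = 0.0180 − 6.22 × 10^-3 = 0.0117 mol
From the 1:2 ratio, n(Na2CO3) = 1/2 × 0.0117 = 5.87 × 10^-3 mol
mass of Na2CO3 = 5.87 × 10^-3 × 105.99 = 0.622 g
% Na2CO3 = 0.622 / 0.929 × 100 = 67.0 %

67.0 %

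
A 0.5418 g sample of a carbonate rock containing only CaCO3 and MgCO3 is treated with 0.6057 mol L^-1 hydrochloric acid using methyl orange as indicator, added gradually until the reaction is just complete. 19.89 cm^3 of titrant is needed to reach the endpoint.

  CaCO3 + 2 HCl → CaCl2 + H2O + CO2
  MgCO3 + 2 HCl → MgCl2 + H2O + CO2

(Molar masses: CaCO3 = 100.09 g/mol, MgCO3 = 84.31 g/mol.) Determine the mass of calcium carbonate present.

n(HCl) = 0.01989 × 0.6057 = 0.01205 mol
Let x = n(CaCO3), y = n(MgCO3).
Titrant: 2x + 2y = 0.01205;  mass: 100.09x + 84.31y = 0.5418
Solving, x = 2.151 × 10^-3 mol, y = 3.873 × 10^-3 mol
mass of CaCO3 = 2.151 × 10^-3 × 100.09 = 0.2153 g

0.2153 g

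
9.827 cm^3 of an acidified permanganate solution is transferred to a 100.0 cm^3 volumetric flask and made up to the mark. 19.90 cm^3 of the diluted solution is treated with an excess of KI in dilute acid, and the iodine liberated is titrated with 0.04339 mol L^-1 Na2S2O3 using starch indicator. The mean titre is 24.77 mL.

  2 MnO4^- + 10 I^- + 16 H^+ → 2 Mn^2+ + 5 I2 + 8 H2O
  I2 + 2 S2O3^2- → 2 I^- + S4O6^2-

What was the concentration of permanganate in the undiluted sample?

0.1099 mol/L

n(S2O3^2-) = 0.02477 × 0.04339 = 1.075 × 10^-3 mol
n(I2) = n(S2O3^2-)/2 = 5.374 × 10^-4 mol
From the 2:5 ratio, n(MnO4^-) in the aliquot = 2/5 × 5.374 × 10^-4 = 2.150 × 10^-4 mol
[MnO4^-]_dilute = 2.150 × 10^-4 / 0.01990 = 0.01080 mol/L
[MnO4^-]_original = 0.01080 × 100.0/9.827 = 0.1099 mol/L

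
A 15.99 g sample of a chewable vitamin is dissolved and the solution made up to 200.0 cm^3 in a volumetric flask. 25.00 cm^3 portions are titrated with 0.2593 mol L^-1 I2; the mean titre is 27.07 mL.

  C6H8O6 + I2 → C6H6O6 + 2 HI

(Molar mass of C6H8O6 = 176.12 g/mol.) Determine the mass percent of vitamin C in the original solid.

61.85 %

n(I2) per titration = 0.02707 × 0.2593 = 7.019 × 10^-3 mol
n(C6H8O6) in each aliquot = 7.019 × 10^-3 mol (1:1 ratio)
n(C6H8O6) in the whole flask = 7.019 × 10^-3 × 200.0/25.00 = 0.05615 mol
mass of C6H8O6 = 0.05615 × 176.12 = 9.890 g
% C6H8O6 = 9.890 / 15.99 × 100 = 61.85 %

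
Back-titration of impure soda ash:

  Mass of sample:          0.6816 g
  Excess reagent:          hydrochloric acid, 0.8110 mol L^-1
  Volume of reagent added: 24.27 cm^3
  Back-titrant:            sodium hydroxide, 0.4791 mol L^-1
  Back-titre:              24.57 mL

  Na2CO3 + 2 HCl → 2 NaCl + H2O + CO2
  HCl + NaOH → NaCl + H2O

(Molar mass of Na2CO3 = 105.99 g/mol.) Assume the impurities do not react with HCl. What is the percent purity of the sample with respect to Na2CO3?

61.51 %

n(HCl) added = 0.02427 × 0.8110 = 0.01968 mol
n(NaOH) used in back-titration = 0.02457 × 0.4791 = 0.01177 mol
n(HCl) left over = 0.01177 mol (1:1 ratio)
n(HCl) consumed by analyte = 0.01968 − 0.01177 = 7.911 × 10^-3 mol
From the 1:2 ratio, n(Na2CO3) = 1/2 × 7.911 × 10^-3 = 3.956 × 10^-3 mol
mass of Na2CO3 = 3.956 × 10^-3 × 105.99 = 0.4193 g
% Na2CO3 = 0.4193 / 0.6816 × 100 = 61.51 %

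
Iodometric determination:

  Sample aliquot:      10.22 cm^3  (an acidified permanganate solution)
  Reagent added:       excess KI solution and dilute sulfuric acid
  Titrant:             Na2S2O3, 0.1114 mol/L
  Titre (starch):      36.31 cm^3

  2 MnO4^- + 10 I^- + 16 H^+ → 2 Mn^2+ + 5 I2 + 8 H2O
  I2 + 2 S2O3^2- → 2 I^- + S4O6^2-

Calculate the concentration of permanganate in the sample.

0.07916 mol/L

n(S2O3^2-) = 0.03631 × 0.1114 = 4.045 × 10^-3 mol
n(I2) = n(S2O3^2-)/2 = 2.022 × 10^-3 mol
From the 2:5 ratio, n(MnO4^-) in the aliquot = 2/5 × 2.022 × 10^-3 = 8.090 × 10^-4 mol
[MnO4^-] = 8.090 × 10^-4 / 0.01022 = 0.07916 mol/L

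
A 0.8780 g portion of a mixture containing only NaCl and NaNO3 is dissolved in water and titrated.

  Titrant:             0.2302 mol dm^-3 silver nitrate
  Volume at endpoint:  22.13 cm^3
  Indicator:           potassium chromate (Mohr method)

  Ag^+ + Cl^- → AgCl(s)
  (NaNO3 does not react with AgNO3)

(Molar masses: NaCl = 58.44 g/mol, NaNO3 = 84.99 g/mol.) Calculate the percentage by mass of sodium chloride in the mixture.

33.91 %

n(AgNO3) = 0.02213 × 0.2302 = 5.094 × 10^-3 mol
Let x = n(NaCl), y = n(NaNO3).
Titrant: 1x = 5.094 × 10^-3;  mass: 58.44x + 84.99y = 0.8780
Solving, x = 5.094 × 10^-3 mol, y = 6.828 × 10^-3 mol
mass of NaCl = 5.094 × 10^-3 × 58.44 = 0.2977 g
% NaCl = 0.2977 / 0.8780 × 100 = 33.91 %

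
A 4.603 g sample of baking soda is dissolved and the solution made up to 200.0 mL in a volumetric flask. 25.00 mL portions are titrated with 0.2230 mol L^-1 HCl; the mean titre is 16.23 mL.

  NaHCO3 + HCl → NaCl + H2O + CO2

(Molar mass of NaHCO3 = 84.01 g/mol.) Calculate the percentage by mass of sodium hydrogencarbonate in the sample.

52.84 %

n(HCl) per titration = 0.01623 × 0.2230 = 3.619 × 10^-3 mol
n(NaHCO3) in each aliquot = 3.619 × 10^-3 mol (1:1 ratio)
n(NaHCO3) in the whole flask = 3.619 × 10^-3 × 200.0/25.00 = 0.02895 mol
mass of NaHCO3 = 0.02895 × 84.01 = 2.432 g
% NaHCO3 = 2.432 / 4.603 × 100 = 52.84 %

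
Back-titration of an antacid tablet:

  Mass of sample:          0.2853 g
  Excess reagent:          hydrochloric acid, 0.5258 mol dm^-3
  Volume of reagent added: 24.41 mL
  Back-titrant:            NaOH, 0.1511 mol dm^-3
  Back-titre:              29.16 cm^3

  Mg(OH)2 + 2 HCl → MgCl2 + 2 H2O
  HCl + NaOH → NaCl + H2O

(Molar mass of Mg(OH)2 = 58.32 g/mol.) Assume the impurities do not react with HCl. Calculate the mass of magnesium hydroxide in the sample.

n(HCl) added = 0.02441 × 0.5258 = 0.01283 mol
n(NaOH) used in back-titration = 0.02916 × 0.1511 = 4.406 × 10^-3 mol
n(HCl) left over = 4.406 × 10^-3 mol (1:1 ratio)
n(HCl) consumed by analyte = 0.01283 − 4.406 × 10^-3 = 8.429 × 10^-3 mol
From the 1:2 ratio, n(Mg(OH)2) = 1/2 × 8.429 × 10^-3 = 4.214 × 10^-3 mol
mass of Mg(OH)2 = 4.214 × 10^-3 × 58.32 = 0.2458 g

0.2458 g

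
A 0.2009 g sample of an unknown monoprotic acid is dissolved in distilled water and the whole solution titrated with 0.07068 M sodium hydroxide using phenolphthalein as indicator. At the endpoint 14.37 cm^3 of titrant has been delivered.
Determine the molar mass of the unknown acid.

n(NaOH) = 0.01437 L × 0.07068 mol/L = 1.016 × 10^-3 mol
n(HA) = 1.016 × 10^-3 mol (1:1 ratio)
M = m / n = 0.2009 g / 1.016 × 10^-3 mol = 197.8 g/mol

197.8 g/mol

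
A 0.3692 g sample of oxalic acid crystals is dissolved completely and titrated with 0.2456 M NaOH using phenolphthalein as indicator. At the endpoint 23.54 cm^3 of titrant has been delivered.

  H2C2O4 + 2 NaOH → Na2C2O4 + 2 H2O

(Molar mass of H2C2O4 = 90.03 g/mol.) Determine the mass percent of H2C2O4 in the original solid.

n(NaOH) = 0.02354 L × 0.2456 mol/L = 5.781 × 10^-3 mol
From the 1:2 ratio, n(H2C2O4) = 1/2 × 5.781 × 10^-3 = 2.891 × 10^-3 mol
mass of H2C2O4 = 2.891 × 10^-3 × 90.03 g/mol = 0.2603 g
% H2C2O4 = 0.2603 / 0.3692 × 100 = 70.49 %

70.49 %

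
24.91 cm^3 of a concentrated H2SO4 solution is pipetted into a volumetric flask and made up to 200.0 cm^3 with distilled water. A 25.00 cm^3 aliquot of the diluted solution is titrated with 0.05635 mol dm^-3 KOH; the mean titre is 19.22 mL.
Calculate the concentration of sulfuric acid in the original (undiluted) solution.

H2SO4 + 2 KOH → K2SO4 + 2 H2O
n(KOH) = 0.01922 × 0.05635 = 1.083 × 10^-3 mol
From the 1:2 ratio, n(H2SO4) in the aliquot = 1/2 × 1.083 × 10^-3 = 5.415 × 10^-4 mol
[H2SO4]_dilute = 5.415 × 10^-4 / 0.02500 = 0.02166 mol/L
Dilution factor = 200.0 / 24.91 = 8.029
[H2SO4]_stock = 0.02166 × 8.029 = 0.1739 mol/L

0.1739 mol/L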